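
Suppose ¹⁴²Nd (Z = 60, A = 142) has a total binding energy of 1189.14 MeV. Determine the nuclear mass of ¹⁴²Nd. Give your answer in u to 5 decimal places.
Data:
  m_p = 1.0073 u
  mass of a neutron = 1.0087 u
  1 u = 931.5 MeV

Mass defect = 1189.14 MeV / (931.5 MeV/u) = 1.2765862 u
Constituent mass = 60(1.0073) + 82(1.0087) = 143.1514 u
Nuclear mass = 143.1514 − 1.2765862 = 141.8748138 u ≈ 141.87481 u (to 5 decimal places)

141.87481 u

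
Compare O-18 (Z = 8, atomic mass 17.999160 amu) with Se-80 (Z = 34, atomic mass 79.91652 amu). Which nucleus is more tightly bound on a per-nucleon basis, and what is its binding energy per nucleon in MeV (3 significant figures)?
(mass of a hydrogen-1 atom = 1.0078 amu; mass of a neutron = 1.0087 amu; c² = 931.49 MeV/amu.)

O-18: Σm = 8(1.0078) + 10(1.0087) = 18.1494 amu; Δm = 0.150240 amu; E_B = 139.947 MeV; E_B/A = 7.7748 MeV
Se-80: Σm = 34(1.0078) + 46(1.0087) = 80.6654 amu; Δm = 0.74888 amu; E_B = 697.57 MeV; E_B/A = 8.720 MeV
Se-80 has the higher binding energy per nucleon, so it is the more tightly bound nucleus.

Se-80; 8.72 MeV/nucleon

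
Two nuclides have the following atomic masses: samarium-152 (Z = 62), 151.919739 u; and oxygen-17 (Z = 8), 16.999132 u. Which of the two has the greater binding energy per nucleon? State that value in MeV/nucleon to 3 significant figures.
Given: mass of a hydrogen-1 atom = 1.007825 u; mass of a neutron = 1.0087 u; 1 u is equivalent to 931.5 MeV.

samarium-152: Σm = 62(1.007825) + 90(1.0087) = 153.268150 u; Δm = 1.348411 u; E_B = 1256.0 MeV; E_B/A = 8.263 MeV
oxygen-17: Σm = 8(1.007825) + 9(1.0087) = 17.140900 u; Δm = 0.141768 u; E_B = 132.06 MeV; E_B/A = 7.768 MeV
samarium-152 has the higher binding energy per nucleon, so it is the more tightly bound nucleus.

samarium-152; 8.26 MeV/nucleon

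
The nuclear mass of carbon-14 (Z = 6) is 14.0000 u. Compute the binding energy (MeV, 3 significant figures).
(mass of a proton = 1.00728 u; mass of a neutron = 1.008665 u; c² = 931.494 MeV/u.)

Z = 6, so N = A − Z = 14 − 6 = 8.
Σm = 6·m_p + 8·m_n = 6.04368 + 8.069320 = 14.113000 u
Δm = 14.113000 − 14.0000 = 0.113000 u
Converting to energy: 0.113000 u × 931.494 MeV/u = 105.259 MeV

105 MeV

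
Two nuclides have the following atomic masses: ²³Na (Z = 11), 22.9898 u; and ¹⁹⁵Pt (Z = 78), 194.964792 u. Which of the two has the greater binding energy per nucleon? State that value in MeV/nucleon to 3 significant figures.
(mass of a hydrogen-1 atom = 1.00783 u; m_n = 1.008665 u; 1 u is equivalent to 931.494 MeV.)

²³Na: Σm = 11(1.00783) + 12(1.008665) = 23.190110 u; Δm = 0.200310 u; E_B = 186.59 MeV; E_B/A = 8.113 MeV
¹⁹⁵Pt: Σm = 78(1.00783) + 117(1.008665) = 196.624545 u; Δm = 1.659753 u; E_B = 1546.0 MeV; E_B/A = 7.928 MeV
²³Na has the higher binding energy per nucleon, so it is the more tightly bound nucleus.

²³Na; 8.11 MeV/nucleon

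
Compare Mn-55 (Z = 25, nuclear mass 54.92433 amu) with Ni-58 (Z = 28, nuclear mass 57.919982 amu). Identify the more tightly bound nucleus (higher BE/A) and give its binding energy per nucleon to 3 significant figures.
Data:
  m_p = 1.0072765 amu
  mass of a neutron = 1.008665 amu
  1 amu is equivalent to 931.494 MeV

Mn-55; 8.77 MeV/nucleon

Mn-55: Σm = 25(1.0072765) + 30(1.008665) = 55.4418625 amu; Δm = 0.5175325 amu; E_B = 482.08 MeV; E_B/A = 8.765 MeV
Ni-58: Σm = 28(1.0072765) + 30(1.008665) = 58.4636920 amu; Δm = 0.5437100 amu; E_B = 506.46 MeV; E_B/A = 8.732 MeV
Mn-55 has the higher binding energy per nucleon, so it is the more tightly bound nucleus.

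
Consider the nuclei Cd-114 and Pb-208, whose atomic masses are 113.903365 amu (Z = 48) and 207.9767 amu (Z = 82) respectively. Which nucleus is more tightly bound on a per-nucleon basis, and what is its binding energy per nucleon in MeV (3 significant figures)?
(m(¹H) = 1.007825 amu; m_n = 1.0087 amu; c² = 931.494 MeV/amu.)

Cd-114: Σm = 48(1.007825) + 66(1.0087) = 114.949800 amu; Δm = 1.046435 amu; E_B = 974.75 MeV; E_B/A = 8.550 MeV
Pb-208: Σm = 82(1.007825) + 126(1.0087) = 209.737850 amu; Δm = 1.761150 amu; E_B = 1640.5 MeV; E_B/A = 7.887 MeV
Cd-114 has the higher binding energy per nucleon, so it is the more tightly bound nucleus.

Cd-114; 8.55 MeV/nucleon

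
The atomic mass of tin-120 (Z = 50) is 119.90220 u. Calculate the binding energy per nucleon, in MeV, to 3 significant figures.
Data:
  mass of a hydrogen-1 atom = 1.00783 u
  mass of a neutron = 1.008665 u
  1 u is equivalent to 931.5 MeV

8.51 MeV/nucleon

Σm = 50·m(¹H) + 70·m_n = 50.39150 + 70.606550 = 120.998050 u
The mass defect is 120.998050 − 119.90220 = 1.095850 u.
Converting to energy: 1.095850 u × 931.5 MeV/u = 1020.78 MeV
BE/A = 1020.78 MeV / 120 = 8.507 MeV/nucleon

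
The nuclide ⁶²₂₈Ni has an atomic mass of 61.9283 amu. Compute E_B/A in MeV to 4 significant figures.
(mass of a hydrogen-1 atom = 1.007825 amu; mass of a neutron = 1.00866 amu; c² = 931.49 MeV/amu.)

Total constituent mass: 28 × 1.007825 + 34 × 1.00866 = 62.513540 amu
Δm = 62.513540 − 61.9283 = 0.585240 amu
Converting to energy: 0.585240 amu × 931.49 MeV/amu = 545.145 MeV
Per nucleon: 545.145 / 62 = 8.793 MeV

8.793 MeV/nucleon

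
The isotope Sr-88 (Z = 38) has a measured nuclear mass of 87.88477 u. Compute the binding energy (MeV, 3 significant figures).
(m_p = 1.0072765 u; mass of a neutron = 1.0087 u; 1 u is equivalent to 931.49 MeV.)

With 38 protons and 50 neutrons (A = 88):
Mass of separated nucleons = 38(1.0072765) + 50(1.0087) = 38.2765070 + 50.4350 = 88.7115070 u
Δm = 88.7115070 − 87.88477 = 0.8267370 u
E_B = 0.8267370 × 931.49 = 770.097 MeV

770 MeV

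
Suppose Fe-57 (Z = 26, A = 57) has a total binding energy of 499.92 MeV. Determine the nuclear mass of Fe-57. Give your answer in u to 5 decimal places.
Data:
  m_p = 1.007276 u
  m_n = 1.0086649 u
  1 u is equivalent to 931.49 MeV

56.92110 u

Mass defect = 499.92 MeV / (931.49 MeV/u) = 0.5366885 u
Constituent mass = 26(1.007276) + 31(1.0086649) = 57.4577879 u
Nuclear mass = 57.4577879 − 0.5366885 = 56.9210994 u ≈ 56.92110 u (to 5 decimal places)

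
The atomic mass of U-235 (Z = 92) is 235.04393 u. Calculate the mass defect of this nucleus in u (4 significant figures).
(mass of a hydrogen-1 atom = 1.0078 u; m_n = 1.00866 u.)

1.912 u

The nucleus contains 92 protons and 235 − 92 = 143 neutrons.
Σm = 92·m(¹H) + 143·m_n = 92.7176 + 144.23838 = 236.95598 u
Mass defect Δm = 236.95598 − 235.04393 = 1.91205 u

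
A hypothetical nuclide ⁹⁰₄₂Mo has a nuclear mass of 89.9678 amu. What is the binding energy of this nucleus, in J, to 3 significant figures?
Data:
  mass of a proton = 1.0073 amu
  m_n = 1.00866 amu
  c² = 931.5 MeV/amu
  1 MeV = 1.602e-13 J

The nucleus contains 42 protons and 90 − 42 = 48 neutrons.
Total constituent mass: 42 × 1.0073 + 48 × 1.00866 = 90.72228 amu
The mass defect is 90.72228 − 89.9678 = 0.75448 amu.
Binding energy = Δm·c² = 0.75448 × 931.5 MeV/amu = 702.798 MeV
In joules: 702.798 MeV × 1.602e-13 J/MeV = 1.1259e-10 J

1.13e-10 J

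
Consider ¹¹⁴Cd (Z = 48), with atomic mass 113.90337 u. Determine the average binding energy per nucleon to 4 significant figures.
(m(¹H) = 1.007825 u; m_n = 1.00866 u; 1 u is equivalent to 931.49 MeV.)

8.529 MeV/nucleon

Total constituent mass: 48 × 1.007825 + 66 × 1.00866 = 114.947160 u
Mass defect Δm = 114.947160 − 113.90337 = 1.043790 u
Binding energy = Δm·c² = 1.043790 × 931.49 MeV/u = 972.280 MeV
BE/A = 972.280 MeV / 114 = 8.529 MeV/nucleon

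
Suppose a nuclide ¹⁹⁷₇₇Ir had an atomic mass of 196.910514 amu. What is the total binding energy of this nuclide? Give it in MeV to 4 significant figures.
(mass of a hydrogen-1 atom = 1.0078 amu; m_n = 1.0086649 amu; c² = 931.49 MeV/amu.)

1611 MeV

Total constituent mass: 77 × 1.0078 + 120 × 1.0086649 = 198.6403880 amu
The mass defect is 198.6403880 − 196.910514 = 1.7298740 amu.
Converting to energy: 1.7298740 amu × 931.49 MeV/amu = 1611.36 MeV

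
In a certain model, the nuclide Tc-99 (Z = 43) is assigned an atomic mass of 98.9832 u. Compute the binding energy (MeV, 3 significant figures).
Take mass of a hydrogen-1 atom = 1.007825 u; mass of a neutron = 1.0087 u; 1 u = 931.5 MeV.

The nucleus contains 43 protons and 99 − 43 = 56 neutrons.
Mass of separated nucleons = 43(1.007825) + 56(1.0087) = 43.336475 + 56.4872 = 99.823675 u
Δm = 99.823675 − 98.9832 = 0.840475 u
Converting to energy: 0.840475 u × 931.5 MeV/u = 782.902 MeV

783 MeV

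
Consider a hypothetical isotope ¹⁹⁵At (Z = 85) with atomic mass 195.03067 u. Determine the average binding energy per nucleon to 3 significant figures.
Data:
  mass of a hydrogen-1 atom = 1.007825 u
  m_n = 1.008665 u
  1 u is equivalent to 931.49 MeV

Z = 85, so N = A − Z = 195 − 85 = 110.
Total constituent mass: 85 × 1.007825 + 110 × 1.008665 = 196.618275 u
Mass defect Δm = 196.618275 − 195.03067 = 1.587605 u
Converting to energy: 1.587605 u × 931.49 MeV/u = 1478.84 MeV
Per nucleon: 1478.84 / 195 = 7.584 MeV

7.58 MeV/nucleon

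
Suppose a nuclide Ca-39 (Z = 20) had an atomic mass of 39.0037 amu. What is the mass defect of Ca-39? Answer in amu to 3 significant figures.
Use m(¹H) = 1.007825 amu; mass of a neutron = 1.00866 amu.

0.317 amu

Mass of separated nucleons = 20(1.007825) + 19(1.00866) = 20.156500 + 19.16454 = 39.321040 amu
The mass defect is 39.321040 − 39.0037 = 0.317340 amu.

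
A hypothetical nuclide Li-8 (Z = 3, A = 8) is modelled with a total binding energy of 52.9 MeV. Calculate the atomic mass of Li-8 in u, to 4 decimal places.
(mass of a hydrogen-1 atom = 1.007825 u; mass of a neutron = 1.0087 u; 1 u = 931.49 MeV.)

8.0102 u

Mass defect = 52.9 MeV / (931.49 MeV/u) = 0.056791 u
Constituent mass = 3(1.007825) + 5(1.0087) = 8.066975 u
Atomic mass = 8.066975 − 0.056791 = 8.010184 u ≈ 8.0102 u (to 4 decimal places)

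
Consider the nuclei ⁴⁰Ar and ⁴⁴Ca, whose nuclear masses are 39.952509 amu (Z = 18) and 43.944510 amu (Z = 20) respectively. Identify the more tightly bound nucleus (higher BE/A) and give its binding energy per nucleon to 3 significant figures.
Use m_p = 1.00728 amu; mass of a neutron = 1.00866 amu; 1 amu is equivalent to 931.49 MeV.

⁴⁰Ar: Σm = 18(1.00728) + 22(1.00866) = 40.32156 amu; Δm = 0.369051 amu; E_B = 343.77 MeV; E_B/A = 8.594 MeV
⁴⁴Ca: Σm = 20(1.00728) + 24(1.00866) = 44.35344 amu; Δm = 0.408930 amu; E_B = 380.91 MeV; E_B/A = 8.657 MeV
⁴⁴Ca has the higher binding energy per nucleon, so it is the more tightly bound nucleus.

⁴⁴Ca; 8.66 MeV/nucleon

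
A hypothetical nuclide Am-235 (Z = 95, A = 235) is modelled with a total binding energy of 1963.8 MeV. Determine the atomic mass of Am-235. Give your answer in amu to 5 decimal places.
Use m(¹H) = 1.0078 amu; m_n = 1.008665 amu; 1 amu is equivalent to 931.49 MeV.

234.84586 amu

Mass defect = 1963.8 MeV / (931.49 MeV/amu) = 2.1082352 amu
Constituent mass = 95(1.0078) + 140(1.008665) = 236.954100 amu
Atomic mass = 236.954100 − 2.1082352 = 234.8458648 amu ≈ 234.84586 amu (to 5 decimal places)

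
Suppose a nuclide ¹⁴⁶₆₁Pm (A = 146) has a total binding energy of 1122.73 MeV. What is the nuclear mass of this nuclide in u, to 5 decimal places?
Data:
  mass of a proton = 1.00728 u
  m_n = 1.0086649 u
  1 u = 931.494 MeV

Mass defect = 1122.73 MeV / (931.494 MeV/u) = 1.2053003 u
Constituent mass = 61(1.00728) + 85(1.0086649) = 147.1805965 u
Nuclear mass = 147.1805965 − 1.2053003 = 145.9752962 u ≈ 145.97530 u (to 5 decimal places)

145.97530 u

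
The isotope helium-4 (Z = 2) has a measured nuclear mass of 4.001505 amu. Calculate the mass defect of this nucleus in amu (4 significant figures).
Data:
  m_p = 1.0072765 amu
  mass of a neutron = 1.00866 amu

Σm = 2·m_p + 2·m_n = 2.0145530 + 2.01732 = 4.0318730 amu
The mass defect is 4.0318730 − 4.001505 = 0.0303680 amu.

0.03037 amu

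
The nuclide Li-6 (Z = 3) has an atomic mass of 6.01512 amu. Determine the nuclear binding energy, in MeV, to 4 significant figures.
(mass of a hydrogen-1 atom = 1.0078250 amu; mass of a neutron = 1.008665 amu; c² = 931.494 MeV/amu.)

The nucleus contains 3 protons and 6 − 3 = 3 neutrons.
Mass of separated nucleons = 3(1.0078250) + 3(1.008665) = 3.0234750 + 3.025995 = 6.0494700 amu
The mass defect is 6.0494700 − 6.01512 = 0.0343500 amu.
Converting to energy: 0.0343500 amu × 931.494 MeV/amu = 31.9968 MeV

32.00 MeV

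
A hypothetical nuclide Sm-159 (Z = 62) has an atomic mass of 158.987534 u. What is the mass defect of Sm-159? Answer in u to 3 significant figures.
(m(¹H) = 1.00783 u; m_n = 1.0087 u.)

With 62 protons and 97 neutrons (A = 159):
Mass of separated nucleons = 62(1.00783) + 97(1.0087) = 62.48546 + 97.8439 = 160.32936 u
The mass defect is 160.32936 − 158.987534 = 1.341826 u.

1.34 u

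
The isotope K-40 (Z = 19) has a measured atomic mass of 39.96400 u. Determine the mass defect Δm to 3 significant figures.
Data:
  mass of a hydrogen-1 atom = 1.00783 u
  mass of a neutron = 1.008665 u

0.367 u

Z = 19, so N = A − Z = 40 − 19 = 21.
Σm = 19·m(¹H) + 21·m_n = 19.14877 + 21.181965 = 40.330735 u
Mass defect Δm = 40.330735 − 39.96400 = 0.366735 u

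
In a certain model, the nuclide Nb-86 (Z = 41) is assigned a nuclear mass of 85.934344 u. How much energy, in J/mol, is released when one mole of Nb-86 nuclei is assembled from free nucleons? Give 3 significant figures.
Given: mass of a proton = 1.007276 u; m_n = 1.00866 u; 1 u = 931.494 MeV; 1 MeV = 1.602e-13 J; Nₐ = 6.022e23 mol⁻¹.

6.77e+13 J/mol

Mass of separated nucleons = 41(1.007276) + 45(1.00866) = 41.298316 + 45.38970 = 86.688016 u
The mass defect is 86.688016 − 85.934344 = 0.753672 u.
E_B = 0.753672 × 931.494 = 702.041 MeV
Per nucleus in joules: 702.041 MeV × 1.602e-13 J/MeV = 1.1247e-10 J
Per mole: 1.1247e-10 J × 6.022e23 mol⁻¹ = 6.7729e+13 J/mol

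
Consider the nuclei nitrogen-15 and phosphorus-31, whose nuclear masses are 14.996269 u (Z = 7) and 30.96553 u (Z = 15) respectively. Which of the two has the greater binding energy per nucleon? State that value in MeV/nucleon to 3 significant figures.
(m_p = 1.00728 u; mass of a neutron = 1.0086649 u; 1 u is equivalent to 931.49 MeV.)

phosphorus-31; 8.48 MeV/nucleon

nitrogen-15: Σm = 7(1.00728) + 8(1.0086649) = 15.1202792 u; Δm = 0.1240102 u; E_B = 115.51 MeV; E_B/A = 7.701 MeV
phosphorus-31: Σm = 15(1.00728) + 16(1.0086649) = 31.2478384 u; Δm = 0.2823084 u; E_B = 262.97 MeV; E_B/A = 8.483 MeV
phosphorus-31 has the higher binding energy per nucleon, so it is the more tightly bound nucleus.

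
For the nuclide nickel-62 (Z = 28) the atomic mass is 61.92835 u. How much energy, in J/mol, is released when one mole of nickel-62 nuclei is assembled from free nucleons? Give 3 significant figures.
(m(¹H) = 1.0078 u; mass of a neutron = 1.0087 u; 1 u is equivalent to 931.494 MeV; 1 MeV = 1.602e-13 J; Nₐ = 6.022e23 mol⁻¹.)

Mass of separated nucleons = 28(1.0078) + 34(1.0087) = 28.2184 + 34.2958 = 62.5142 u
Mass defect Δm = 62.5142 − 61.92835 = 0.58585 u
E_B = 0.58585 × 931.494 = 545.716 MeV
Per nucleus in joules: 545.716 MeV × 1.602e-13 J/MeV = 8.7424e-11 J
Per mole: 8.7424e-11 J × 6.022e23 mol⁻¹ = 5.2647e+13 J/mol

5.26e+13 J/mol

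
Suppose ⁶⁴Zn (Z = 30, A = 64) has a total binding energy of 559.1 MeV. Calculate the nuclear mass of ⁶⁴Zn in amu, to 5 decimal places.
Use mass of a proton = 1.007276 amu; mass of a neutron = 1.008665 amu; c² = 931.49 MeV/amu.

63.91267 amu

Mass defect = 559.1 MeV / (931.49 MeV/amu) = 0.6002212 amu
Constituent mass = 30(1.007276) + 34(1.008665) = 64.512890 amu
Nuclear mass = 64.512890 − 0.6002212 = 63.9126688 amu ≈ 63.91267 amu (to 5 decimal places)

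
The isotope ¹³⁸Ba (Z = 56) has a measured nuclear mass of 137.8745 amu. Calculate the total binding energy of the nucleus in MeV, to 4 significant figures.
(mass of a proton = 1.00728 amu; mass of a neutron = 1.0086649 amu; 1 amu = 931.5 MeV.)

1159 MeV

Σm = 56·m_p + 82·m_n = 56.40768 + 82.7105218 = 139.1182018 amu
Δm = 139.1182018 − 137.8745 = 1.2437018 amu
Binding energy = Δm·c² = 1.2437018 × 931.5 MeV/amu = 1158.51 MeV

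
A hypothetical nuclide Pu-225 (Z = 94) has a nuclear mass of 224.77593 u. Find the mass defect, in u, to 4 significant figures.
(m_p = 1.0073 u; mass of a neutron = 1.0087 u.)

The nucleus contains 94 protons and 225 − 94 = 131 neutrons.
Mass of separated nucleons = 94(1.0073) + 131(1.0087) = 94.6862 + 132.1397 = 226.8259 u
The mass defect is 226.8259 − 224.77593 = 2.04997 u.

2.050 u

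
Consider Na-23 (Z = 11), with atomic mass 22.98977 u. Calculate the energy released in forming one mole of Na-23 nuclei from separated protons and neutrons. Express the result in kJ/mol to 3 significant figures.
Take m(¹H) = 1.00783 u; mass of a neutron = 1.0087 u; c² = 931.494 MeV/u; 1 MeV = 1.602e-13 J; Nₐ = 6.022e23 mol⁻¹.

1.80e+10 kJ/mol

Total constituent mass: 11 × 1.00783 + 12 × 1.0087 = 23.19053 u
Δm = 23.19053 − 22.98977 = 0.20076 u
E_B = 0.20076 × 931.494 = 187.007 MeV
Per nucleus in joules: 187.007 MeV × 1.602e-13 J/MeV = 2.9959e-11 J
Per mole: 2.9959e-11 J × 6.022e23 mol⁻¹ = 1.8041e+13 J/mol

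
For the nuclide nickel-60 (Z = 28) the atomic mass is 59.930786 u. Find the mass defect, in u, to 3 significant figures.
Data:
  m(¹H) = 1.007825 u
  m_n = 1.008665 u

Z = 28, so N = A − Z = 60 − 28 = 32.
Mass of separated nucleons = 28(1.007825) + 32(1.008665) = 28.219100 + 32.277280 = 60.496380 u
The mass defect is 60.496380 − 59.930786 = 0.565594 u.

0.566 u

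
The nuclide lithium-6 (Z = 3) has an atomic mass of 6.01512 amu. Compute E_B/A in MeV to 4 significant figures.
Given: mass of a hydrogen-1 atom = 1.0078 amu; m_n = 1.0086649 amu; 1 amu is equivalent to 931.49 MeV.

Z = 3, so N = A − Z = 6 − 3 = 3.
Mass of separated nucleons = 3(1.0078) + 3(1.0086649) = 3.0234 + 3.0259947 = 6.0493947 amu
Mass defect Δm = 6.0493947 − 6.01512 = 0.0342747 amu
E_B = 0.0342747 × 931.49 = 31.9265 MeV
Per nucleon: 31.9265 / 6 = 5.321 MeV

5.321 MeV/nucleon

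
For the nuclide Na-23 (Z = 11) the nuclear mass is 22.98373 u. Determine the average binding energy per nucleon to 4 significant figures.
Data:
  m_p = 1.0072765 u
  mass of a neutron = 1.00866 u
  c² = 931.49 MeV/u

Total constituent mass: 11 × 1.0072765 + 12 × 1.00866 = 23.1839615 u
Mass defect Δm = 23.1839615 − 22.98373 = 0.2002315 u
Binding energy = Δm·c² = 0.2002315 × 931.49 MeV/u = 186.514 MeV
Per nucleon: 186.514 / 23 = 8.109 MeV

8.109 MeV/nucleon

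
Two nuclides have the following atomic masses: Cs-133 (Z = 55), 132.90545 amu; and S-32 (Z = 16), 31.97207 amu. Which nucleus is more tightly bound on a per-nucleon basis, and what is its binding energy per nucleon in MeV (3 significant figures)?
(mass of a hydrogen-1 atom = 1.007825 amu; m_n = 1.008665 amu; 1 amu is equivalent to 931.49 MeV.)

Cs-133: Σm = 55(1.007825) + 78(1.008665) = 134.106245 amu; Δm = 1.200795 amu; E_B = 1118.5 MeV; E_B/A = 8.410 MeV
S-32: Σm = 16(1.007825) + 16(1.008665) = 32.263840 amu; Δm = 0.291770 amu; E_B = 271.78 MeV; E_B/A = 8.493 MeV
S-32 has the higher binding energy per nucleon, so it is the more tightly bound nucleus.

S-32; 8.49 MeV/nucleon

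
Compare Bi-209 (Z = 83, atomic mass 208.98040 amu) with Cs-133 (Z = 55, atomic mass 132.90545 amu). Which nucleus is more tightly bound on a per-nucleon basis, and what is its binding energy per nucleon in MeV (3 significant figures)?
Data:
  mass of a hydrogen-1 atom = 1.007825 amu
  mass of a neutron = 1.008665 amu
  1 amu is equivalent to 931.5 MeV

Cs-133; 8.41 MeV/nucleon

Bi-209: Σm = 83(1.007825) + 126(1.008665) = 210.741265 amu; Δm = 1.760865 amu; E_B = 1640.2 MeV; E_B/A = 7.848 MeV
Cs-133: Σm = 55(1.007825) + 78(1.008665) = 134.106245 amu; Δm = 1.200795 amu; E_B = 1118.5 MeV; E_B/A = 8.410 MeV
Cs-133 has the higher binding energy per nucleon, so it is the more tightly bound nucleus.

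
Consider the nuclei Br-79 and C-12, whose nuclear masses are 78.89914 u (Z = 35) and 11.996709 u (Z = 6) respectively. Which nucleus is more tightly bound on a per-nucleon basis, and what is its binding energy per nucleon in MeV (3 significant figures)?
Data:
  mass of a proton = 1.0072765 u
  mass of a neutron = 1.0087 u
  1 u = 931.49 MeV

Br-79; 8.71 MeV/nucleon

Br-79: Σm = 35(1.0072765) + 44(1.0087) = 79.6374775 u; Δm = 0.7383375 u; E_B = 687.75 MeV; E_B/A = 8.706 MeV
C-12: Σm = 6(1.0072765) + 6(1.0087) = 12.0958590 u; Δm = 0.0991500 u; E_B = 92.357 MeV; E_B/A = 7.696 MeV
Br-79 has the higher binding energy per nucleon, so it is the more tightly bound nucleus.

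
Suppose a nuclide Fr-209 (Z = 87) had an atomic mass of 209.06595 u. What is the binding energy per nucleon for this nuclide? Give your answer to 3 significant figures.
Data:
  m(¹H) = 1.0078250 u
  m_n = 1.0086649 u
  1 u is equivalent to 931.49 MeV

7.45 MeV/nucleon

The nucleus contains 87 protons and 209 − 87 = 122 neutrons.
Σm = 87·m(¹H) + 122·m_n = 87.6807750 + 123.0571178 = 210.7378928 u
Mass defect Δm = 210.7378928 − 209.06595 = 1.6719428 u
Binding energy = Δm·c² = 1.6719428 × 931.49 MeV/u = 1557.40 MeV
BE/A = 1557.40 MeV / 209 = 7.452 MeV/nucleon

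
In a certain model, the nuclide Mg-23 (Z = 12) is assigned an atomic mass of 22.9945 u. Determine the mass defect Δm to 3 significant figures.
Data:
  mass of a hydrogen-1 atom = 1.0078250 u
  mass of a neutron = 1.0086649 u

0.195 u

Mass of separated nucleons = 12(1.0078250) + 11(1.0086649) = 12.0939000 + 11.0953139 = 23.1892139 u
Δm = 23.1892139 − 22.9945 = 0.1947139 u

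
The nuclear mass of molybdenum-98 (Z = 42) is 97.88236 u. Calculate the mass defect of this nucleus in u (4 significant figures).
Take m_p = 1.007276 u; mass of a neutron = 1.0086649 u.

Σm = 42·m_p + 56·m_n = 42.305592 + 56.4852344 = 98.7908264 u
Δm = 98.7908264 − 97.88236 = 0.9084664 u

0.9085 u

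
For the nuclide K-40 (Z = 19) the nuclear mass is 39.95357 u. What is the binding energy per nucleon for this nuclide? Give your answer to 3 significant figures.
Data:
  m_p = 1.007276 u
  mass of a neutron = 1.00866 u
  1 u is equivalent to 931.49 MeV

With 19 protons and 21 neutrons (A = 40):
Σm = 19·m_p + 21·m_n = 19.138244 + 21.18186 = 40.320104 u
Δm = 40.320104 − 39.95357 = 0.366534 u
Converting to energy: 0.366534 u × 931.49 MeV/u = 341.423 MeV
BE/A = 341.423 MeV / 40 = 8.536 MeV/nucleon

8.54 MeV/nucleon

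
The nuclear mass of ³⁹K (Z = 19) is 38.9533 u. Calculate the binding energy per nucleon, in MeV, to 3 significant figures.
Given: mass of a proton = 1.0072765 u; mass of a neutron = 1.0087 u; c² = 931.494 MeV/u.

Total constituent mass: 19 × 1.0072765 + 20 × 1.0087 = 39.3122535 u
Mass defect Δm = 39.3122535 − 38.9533 = 0.3589535 u
E_B = 0.3589535 × 931.494 = 334.363 MeV
Dividing by A = 39 gives 8.573 MeV per nucleon.

8.57 MeV/nucleon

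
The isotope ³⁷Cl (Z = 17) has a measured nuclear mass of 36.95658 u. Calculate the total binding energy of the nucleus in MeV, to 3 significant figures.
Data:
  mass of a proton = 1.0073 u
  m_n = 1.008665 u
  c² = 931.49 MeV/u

317 MeV

With 17 protons and 20 neutrons (A = 37):
Mass of separated nucleons = 17(1.0073) + 20(1.008665) = 17.1241 + 20.173300 = 37.297400 u
Mass defect Δm = 37.297400 − 36.95658 = 0.340820 u
E_B = 0.340820 × 931.49 = 317.470 MeV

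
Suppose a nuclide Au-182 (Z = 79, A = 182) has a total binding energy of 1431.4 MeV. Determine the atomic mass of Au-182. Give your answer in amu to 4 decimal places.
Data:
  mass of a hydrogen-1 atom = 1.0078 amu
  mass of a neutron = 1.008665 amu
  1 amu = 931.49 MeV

Mass defect = 1431.4 MeV / (931.49 MeV/amu) = 1.536678 amu
Constituent mass = 79(1.0078) + 103(1.008665) = 183.508695 amu
Atomic mass = 183.508695 − 1.536678 = 181.972017 amu ≈ 181.9720 amu (to 4 decimal places)

181.9720 amu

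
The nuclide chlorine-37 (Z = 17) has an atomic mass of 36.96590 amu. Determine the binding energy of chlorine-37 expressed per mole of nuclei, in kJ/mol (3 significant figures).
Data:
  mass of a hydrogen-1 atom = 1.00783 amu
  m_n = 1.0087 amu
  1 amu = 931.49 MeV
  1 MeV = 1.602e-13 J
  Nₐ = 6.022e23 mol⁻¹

3.07e+10 kJ/mol

Z = 17, so N = A − Z = 37 − 17 = 20.
Total constituent mass: 17 × 1.00783 + 20 × 1.0087 = 37.30711 amu
The mass defect is 37.30711 − 36.96590 = 0.34121 amu.
E_B = 0.34121 × 931.49 = 317.834 MeV
Per nucleus in joules: 317.834 MeV × 1.602e-13 J/MeV = 5.0917e-11 J
Per mole: 5.0917e-11 J × 6.022e23 mol⁻¹ = 3.0662e+13 J/mol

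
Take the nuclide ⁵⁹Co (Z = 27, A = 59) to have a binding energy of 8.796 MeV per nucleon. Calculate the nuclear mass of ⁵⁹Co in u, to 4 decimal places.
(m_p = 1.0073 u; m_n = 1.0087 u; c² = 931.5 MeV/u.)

58.9184 u

Total binding energy = 59 × 8.796 = 518.964 MeV
Mass defect = 518.964 MeV / (931.5 MeV/u) = 0.557127 u
Constituent mass = 27(1.0073) + 32(1.0087) = 59.4755 u
Nuclear mass = 59.4755 − 0.557127 = 58.918373 u ≈ 58.9184 u (to 4 decimal places)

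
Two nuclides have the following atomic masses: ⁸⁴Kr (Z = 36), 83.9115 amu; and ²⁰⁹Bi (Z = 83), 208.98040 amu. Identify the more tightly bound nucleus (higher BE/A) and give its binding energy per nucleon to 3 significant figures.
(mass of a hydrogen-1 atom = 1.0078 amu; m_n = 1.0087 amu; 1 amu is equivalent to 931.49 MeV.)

⁸⁴Kr: Σm = 36(1.0078) + 48(1.0087) = 84.6984 amu; Δm = 0.7869 amu; E_B = 732.99 MeV; E_B/A = 8.726 MeV
²⁰⁹Bi: Σm = 83(1.0078) + 126(1.0087) = 210.7436 amu; Δm = 1.76320 amu; E_B = 1642.4 MeV; E_B/A = 7.858 MeV
⁸⁴Kr has the higher binding energy per nucleon, so it is the more tightly bound nucleus.

⁸⁴Kr; 8.73 MeV/nucleon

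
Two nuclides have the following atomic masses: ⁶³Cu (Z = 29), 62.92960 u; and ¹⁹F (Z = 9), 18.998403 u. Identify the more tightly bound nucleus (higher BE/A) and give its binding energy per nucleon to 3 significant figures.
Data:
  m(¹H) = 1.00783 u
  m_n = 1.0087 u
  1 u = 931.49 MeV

⁶³Cu: Σm = 29(1.00783) + 34(1.0087) = 63.52287 u; Δm = 0.59327 u; E_B = 552.63 MeV; E_B/A = 8.772 MeV
¹⁹F: Σm = 9(1.00783) + 10(1.0087) = 19.15747 u; Δm = 0.159067 u; E_B = 148.17 MeV; E_B/A = 7.798 MeV
⁶³Cu has the higher binding energy per nucleon, so it is the more tightly bound nucleus.

⁶³Cu; 8.77 MeV/nucleon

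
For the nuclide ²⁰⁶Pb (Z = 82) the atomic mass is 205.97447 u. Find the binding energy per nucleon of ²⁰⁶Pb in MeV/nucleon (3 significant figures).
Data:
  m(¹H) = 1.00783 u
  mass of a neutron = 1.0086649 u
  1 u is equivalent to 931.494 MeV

7.88 MeV/nucleon

Mass of separated nucleons = 82(1.00783) + 124(1.0086649) = 82.64206 + 125.0744476 = 207.7165076 u
Δm = 207.7165076 − 205.97447 = 1.7420376 u
Converting to energy: 1.7420376 u × 931.494 MeV/u = 1622.70 MeV
BE/A = 1622.70 MeV / 206 = 7.877 MeV/nucleon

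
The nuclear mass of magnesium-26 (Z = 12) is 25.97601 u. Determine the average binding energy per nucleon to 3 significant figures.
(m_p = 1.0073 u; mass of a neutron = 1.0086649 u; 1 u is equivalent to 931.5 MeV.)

8.34 MeV/nucleon

Z = 12, so N = A − Z = 26 − 12 = 14.
Total constituent mass: 12 × 1.0073 + 14 × 1.0086649 = 26.2089086 u
The mass defect is 26.2089086 − 25.97601 = 0.2328986 u.
Binding energy = Δm·c² = 0.2328986 × 931.5 MeV/u = 216.945 MeV
BE/A = 216.945 MeV / 26 = 8.344 MeV/nucleon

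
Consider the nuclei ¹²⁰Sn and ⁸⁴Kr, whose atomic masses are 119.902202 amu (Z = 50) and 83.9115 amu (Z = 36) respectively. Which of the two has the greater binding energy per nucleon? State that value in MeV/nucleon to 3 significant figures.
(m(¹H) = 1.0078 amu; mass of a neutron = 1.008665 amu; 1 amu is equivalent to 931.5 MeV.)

¹²⁰Sn: Σm = 50(1.0078) + 70(1.008665) = 120.996550 amu; Δm = 1.094348 amu; E_B = 1019.39 MeV; E_B/A = 8.4949 MeV
⁸⁴Kr: Σm = 36(1.0078) + 48(1.008665) = 84.696720 amu; Δm = 0.785220 amu; E_B = 731.43 MeV; E_B/A = 8.708 MeV
⁸⁴Kr has the higher binding energy per nucleon, so it is the more tightly bound nucleus.

⁸⁴Kr; 8.71 MeV/nucleon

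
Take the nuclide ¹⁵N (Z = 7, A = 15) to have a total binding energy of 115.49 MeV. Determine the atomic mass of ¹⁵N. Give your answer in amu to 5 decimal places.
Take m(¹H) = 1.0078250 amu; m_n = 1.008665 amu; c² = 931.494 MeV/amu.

15.00011 amu

Mass defect = 115.49 MeV / (931.494 MeV/amu) = 0.1239836 amu
Constituent mass = 7(1.0078250) + 8(1.008665) = 15.1240950 amu
Atomic mass = 15.1240950 − 0.1239836 = 15.0001114 amu ≈ 15.00011 amu (to 5 decimal places)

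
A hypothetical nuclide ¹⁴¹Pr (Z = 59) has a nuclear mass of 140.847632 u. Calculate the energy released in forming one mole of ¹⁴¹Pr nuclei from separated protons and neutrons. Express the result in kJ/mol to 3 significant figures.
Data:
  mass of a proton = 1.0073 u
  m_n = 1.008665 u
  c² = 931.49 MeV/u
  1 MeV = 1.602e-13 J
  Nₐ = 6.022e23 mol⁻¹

1.16e+11 kJ/mol

Total constituent mass: 59 × 1.0073 + 82 × 1.008665 = 142.141230 u
Δm = 142.141230 − 140.847632 = 1.293598 u
Converting to energy: 1.293598 u × 931.49 MeV/u = 1204.97 MeV
Per nucleus in joules: 1204.97 MeV × 1.602e-13 J/MeV = 1.9304e-10 J
Per mole: 1.9304e-10 J × 6.022e23 mol⁻¹ = 1.1625e+14 J/mol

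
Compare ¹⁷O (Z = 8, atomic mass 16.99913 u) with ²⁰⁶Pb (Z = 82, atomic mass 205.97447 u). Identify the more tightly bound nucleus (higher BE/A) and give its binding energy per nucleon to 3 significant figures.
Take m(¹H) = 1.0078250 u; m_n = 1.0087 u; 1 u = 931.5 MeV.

²⁰⁶Pb; 7.90 MeV/nucleon

¹⁷O: Σm = 8(1.0078250) + 9(1.0087) = 17.1409000 u; Δm = 0.1417700 u; E_B = 132.06 MeV; E_B/A = 7.768 MeV
²⁰⁶Pb: Σm = 82(1.0078250) + 124(1.0087) = 207.7204500 u; Δm = 1.7459800 u; E_B = 1626.4 MeV; E_B/A = 7.895 MeV
²⁰⁶Pb has the higher binding energy per nucleon, so it is the more tightly bound nucleus.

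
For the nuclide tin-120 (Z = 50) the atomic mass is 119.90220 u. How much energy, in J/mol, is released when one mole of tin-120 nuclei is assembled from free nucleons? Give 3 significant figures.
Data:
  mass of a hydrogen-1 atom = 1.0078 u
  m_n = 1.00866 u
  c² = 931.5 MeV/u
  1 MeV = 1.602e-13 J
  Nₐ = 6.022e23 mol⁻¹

Σm = 50·m(¹H) + 70·m_n = 50.3900 + 70.60620 = 120.99620 u
Mass defect Δm = 120.99620 − 119.90220 = 1.09400 u
Converting to energy: 1.09400 u × 931.5 MeV/u = 1019.06 MeV
Per nucleus in joules: 1019.06 MeV × 1.602e-13 J/MeV = 1.6325e-10 J
Per mole: 1.6325e-10 J × 6.022e23 mol⁻¹ = 9.8309e+13 J/mol

9.83e+13 J/mol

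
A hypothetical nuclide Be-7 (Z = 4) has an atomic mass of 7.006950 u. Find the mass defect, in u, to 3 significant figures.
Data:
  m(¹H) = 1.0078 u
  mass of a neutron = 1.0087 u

0.0504 u

Z = 4, so N = A − Z = 7 − 4 = 3.
Σm = 4·m(¹H) + 3·m_n = 4.0312 + 3.0261 = 7.0573 u
Mass defect Δm = 7.0573 − 7.006950 = 0.050350 u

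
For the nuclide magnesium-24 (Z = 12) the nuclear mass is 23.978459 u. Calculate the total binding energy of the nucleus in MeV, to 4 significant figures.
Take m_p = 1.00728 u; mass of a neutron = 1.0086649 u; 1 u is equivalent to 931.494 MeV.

Z = 12, so N = A − Z = 24 − 12 = 12.
Total constituent mass: 12 × 1.00728 + 12 × 1.0086649 = 24.1913388 u
The mass defect is 24.1913388 − 23.978459 = 0.2128798 u.
E_B = 0.2128798 × 931.494 = 198.296 MeV

198.3 MeV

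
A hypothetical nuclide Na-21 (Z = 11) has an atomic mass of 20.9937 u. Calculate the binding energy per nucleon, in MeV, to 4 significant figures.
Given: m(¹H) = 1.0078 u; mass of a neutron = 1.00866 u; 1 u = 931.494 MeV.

Σm = 11·m(¹H) + 10·m_n = 11.0858 + 10.08660 = 21.17240 u
Δm = 21.17240 − 20.9937 = 0.17870 u
Converting to energy: 0.17870 u × 931.494 MeV/u = 166.458 MeV
Per nucleon: 166.458 / 21 = 7.927 MeV

7.927 MeV/nucleon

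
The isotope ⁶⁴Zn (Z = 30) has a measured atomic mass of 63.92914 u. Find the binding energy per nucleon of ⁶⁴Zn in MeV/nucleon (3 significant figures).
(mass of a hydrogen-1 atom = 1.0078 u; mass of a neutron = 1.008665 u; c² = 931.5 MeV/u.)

With 30 protons and 34 neutrons (A = 64):
Σm = 30·m(¹H) + 34·m_n = 30.2340 + 34.294610 = 64.528610 u
The mass defect is 64.528610 − 63.92914 = 0.599470 u.
Converting to energy: 0.599470 u × 931.5 MeV/u = 558.406 MeV
BE/A = 558.406 MeV / 64 = 8.725 MeV/nucleon

8.73 MeV/nucleon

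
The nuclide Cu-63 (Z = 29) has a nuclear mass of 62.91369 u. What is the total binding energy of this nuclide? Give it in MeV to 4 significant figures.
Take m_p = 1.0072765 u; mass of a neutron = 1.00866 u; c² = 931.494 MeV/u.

With 29 protons and 34 neutrons (A = 63):
Σm = 29·m_p + 34·m_n = 29.2110185 + 34.29444 = 63.5054585 u
Mass defect Δm = 63.5054585 − 62.91369 = 0.5917685 u
E_B = 0.5917685 × 931.494 = 551.229 MeV

551.2 MeV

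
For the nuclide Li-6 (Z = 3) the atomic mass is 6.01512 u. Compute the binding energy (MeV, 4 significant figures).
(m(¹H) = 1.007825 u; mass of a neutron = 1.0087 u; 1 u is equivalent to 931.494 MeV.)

32.09 MeV

The nucleus contains 3 protons and 6 − 3 = 3 neutrons.
Total constituent mass: 3 × 1.007825 + 3 × 1.0087 = 6.049575 u
Δm = 6.049575 − 6.01512 = 0.034455 u
Converting to energy: 0.034455 u × 931.494 MeV/u = 32.0946 MeV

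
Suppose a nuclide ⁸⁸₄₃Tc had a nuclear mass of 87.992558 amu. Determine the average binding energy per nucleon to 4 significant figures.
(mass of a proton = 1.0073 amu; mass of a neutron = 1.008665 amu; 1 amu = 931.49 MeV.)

7.529 MeV/nucleon

Mass of separated nucleons = 43(1.0073) + 45(1.008665) = 43.3139 + 45.389925 = 88.703825 amu
The mass defect is 88.703825 − 87.992558 = 0.711267 amu.
E_B = 0.711267 × 931.49 = 662.538 MeV
BE/A = 662.538 MeV / 88 = 7.529 MeV/nucleon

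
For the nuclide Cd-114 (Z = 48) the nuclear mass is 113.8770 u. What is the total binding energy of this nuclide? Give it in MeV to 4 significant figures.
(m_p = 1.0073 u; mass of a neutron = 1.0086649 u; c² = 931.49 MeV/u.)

973.7 MeV

With 48 protons and 66 neutrons (A = 114):
Mass of separated nucleons = 48(1.0073) + 66(1.0086649) = 48.3504 + 66.5718834 = 114.9222834 u
The mass defect is 114.9222834 − 113.8770 = 1.0452834 u.
Binding energy = Δm·c² = 1.0452834 × 931.49 MeV/u = 973.671 MeV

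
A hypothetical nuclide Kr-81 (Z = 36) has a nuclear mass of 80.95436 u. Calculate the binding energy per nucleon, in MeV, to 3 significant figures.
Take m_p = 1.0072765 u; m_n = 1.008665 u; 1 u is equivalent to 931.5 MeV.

8.02 MeV/nucleon

Σm = 36·m_p + 45·m_n = 36.2619540 + 45.389925 = 81.6518790 u
Mass defect Δm = 81.6518790 − 80.95436 = 0.6975190 u
E_B = 0.6975190 × 931.5 = 649.739 MeV
Per nucleon: 649.739 / 81 = 8.021 MeV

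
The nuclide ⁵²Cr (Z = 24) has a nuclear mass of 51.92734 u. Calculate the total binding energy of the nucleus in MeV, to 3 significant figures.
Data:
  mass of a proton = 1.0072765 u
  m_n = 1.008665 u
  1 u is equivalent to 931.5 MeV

With 24 protons and 28 neutrons (A = 52):
Σm = 24·m_p + 28·m_n = 24.1746360 + 28.242620 = 52.4172560 u
Mass defect Δm = 52.4172560 − 51.92734 = 0.4899160 u
E_B = 0.4899160 × 931.5 = 456.357 MeV

456 MeV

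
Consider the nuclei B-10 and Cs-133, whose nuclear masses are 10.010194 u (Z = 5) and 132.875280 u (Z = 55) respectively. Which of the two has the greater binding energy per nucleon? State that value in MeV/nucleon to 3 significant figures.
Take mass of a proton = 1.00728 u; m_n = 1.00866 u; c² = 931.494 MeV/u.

B-10: Σm = 5(1.00728) + 5(1.00866) = 10.07970 u; Δm = 0.069506 u; E_B = 64.744 MeV; E_B/A = 6.474 MeV
Cs-133: Σm = 55(1.00728) + 78(1.00866) = 134.07588 u; Δm = 1.200600 u; E_B = 1118.4 MeV; E_B/A = 8.409 MeV
Cs-133 has the higher binding energy per nucleon, so it is the more tightly bound nucleus.

Cs-133; 8.41 MeV/nucleon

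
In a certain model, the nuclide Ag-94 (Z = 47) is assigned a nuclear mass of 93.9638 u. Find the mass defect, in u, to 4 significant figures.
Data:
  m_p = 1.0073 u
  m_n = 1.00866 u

The nucleus contains 47 protons and 94 − 47 = 47 neutrons.
Total constituent mass: 47 × 1.0073 + 47 × 1.00866 = 94.75012 u
Δm = 94.75012 − 93.9638 = 0.78632 u

0.7863 u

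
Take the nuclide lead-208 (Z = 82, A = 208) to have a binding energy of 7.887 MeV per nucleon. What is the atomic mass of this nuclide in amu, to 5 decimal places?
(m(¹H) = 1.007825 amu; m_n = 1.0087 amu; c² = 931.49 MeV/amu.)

207.97670 amu

Total binding energy = 208 × 7.887 = 1640.496 MeV
Mass defect = 1640.496 MeV / (931.49 MeV/amu) = 1.7611526 amu
Constituent mass = 82(1.007825) + 126(1.0087) = 209.737850 amu
Atomic mass = 209.737850 − 1.7611526 = 207.9766974 amu ≈ 207.97670 amu (to 5 decimal places)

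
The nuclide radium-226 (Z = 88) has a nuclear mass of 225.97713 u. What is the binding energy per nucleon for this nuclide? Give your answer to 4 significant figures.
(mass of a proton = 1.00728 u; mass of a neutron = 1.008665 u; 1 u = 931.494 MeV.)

7.663 MeV/nucleon

Z = 88, so N = A − Z = 226 − 88 = 138.
Mass of separated nucleons = 88(1.00728) + 138(1.008665) = 88.64064 + 139.195770 = 227.836410 u
Mass defect Δm = 227.836410 − 225.97713 = 1.859280 u
E_B = 1.859280 × 931.494 = 1731.91 MeV
BE/A = 1731.91 MeV / 226 = 7.663 MeV/nucleon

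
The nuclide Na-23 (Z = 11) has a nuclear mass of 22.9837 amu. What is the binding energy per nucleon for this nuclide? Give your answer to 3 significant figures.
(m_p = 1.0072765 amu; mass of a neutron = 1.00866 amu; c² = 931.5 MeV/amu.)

8.11 MeV/nucleon

Total constituent mass: 11 × 1.0072765 + 12 × 1.00866 = 23.1839615 amu
The mass defect is 23.1839615 − 22.9837 = 0.2002615 amu.
Binding energy = Δm·c² = 0.2002615 × 931.5 MeV/amu = 186.544 MeV
Dividing by A = 23 gives 8.111 MeV per nucleon.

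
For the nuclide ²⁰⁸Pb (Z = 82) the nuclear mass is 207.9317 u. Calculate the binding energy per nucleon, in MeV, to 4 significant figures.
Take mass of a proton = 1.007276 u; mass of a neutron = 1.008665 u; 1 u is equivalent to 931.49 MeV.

7.867 MeV/nucleon

Mass of separated nucleons = 82(1.007276) + 126(1.008665) = 82.596632 + 127.091790 = 209.688422 u
The mass defect is 209.688422 − 207.9317 = 1.756722 u.
Binding energy = Δm·c² = 1.756722 × 931.49 MeV/u = 1636.37 MeV
Per nucleon: 1636.37 / 208 = 7.867 MeV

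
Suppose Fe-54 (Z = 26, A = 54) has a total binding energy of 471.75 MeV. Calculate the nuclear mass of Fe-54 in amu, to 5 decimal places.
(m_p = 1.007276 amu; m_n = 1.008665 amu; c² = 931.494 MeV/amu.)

53.92535 amu

Mass defect = 471.75 MeV / (931.494 MeV/amu) = 0.5064445 amu
Constituent mass = 26(1.007276) + 28(1.008665) = 54.431796 amu
Nuclear mass = 54.431796 − 0.5064445 = 53.9253515 amu ≈ 53.92535 amu (to 5 decimal places)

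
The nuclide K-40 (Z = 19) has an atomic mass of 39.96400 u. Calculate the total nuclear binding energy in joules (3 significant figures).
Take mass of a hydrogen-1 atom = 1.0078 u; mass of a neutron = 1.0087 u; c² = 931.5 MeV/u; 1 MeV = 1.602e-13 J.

5.48e-11 J

Z = 19, so N = A − Z = 40 − 19 = 21.
Σm = 19·m(¹H) + 21·m_n = 19.1482 + 21.1827 = 40.3309 u
Mass defect Δm = 40.3309 − 39.96400 = 0.36690 u
Binding energy = Δm·c² = 0.36690 × 931.5 MeV/u = 341.767 MeV
In joules: 341.767 MeV × 1.602e-13 J/MeV = 5.4751e-11 J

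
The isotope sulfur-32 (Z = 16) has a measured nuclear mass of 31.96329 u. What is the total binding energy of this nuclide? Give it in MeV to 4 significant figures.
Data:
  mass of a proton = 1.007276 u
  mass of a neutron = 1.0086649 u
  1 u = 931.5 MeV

271.8 MeV

With 16 protons and 16 neutrons (A = 32):
Mass of separated nucleons = 16(1.007276) + 16(1.0086649) = 16.116416 + 16.1386384 = 32.2550544 u
Δm = 32.2550544 − 31.96329 = 0.2917644 u
Converting to energy: 0.2917644 u × 931.5 MeV/u = 271.779 MeV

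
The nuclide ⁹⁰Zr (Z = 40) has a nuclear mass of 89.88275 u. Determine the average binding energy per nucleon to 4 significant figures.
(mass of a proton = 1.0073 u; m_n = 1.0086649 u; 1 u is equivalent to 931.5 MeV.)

8.720 MeV/nucleon

Total constituent mass: 40 × 1.0073 + 50 × 1.0086649 = 90.7252450 u
The mass defect is 90.7252450 − 89.88275 = 0.8424950 u.
E_B = 0.8424950 × 931.5 = 784.784 MeV
BE/A = 784.784 MeV / 90 = 8.720 MeV/nucleon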